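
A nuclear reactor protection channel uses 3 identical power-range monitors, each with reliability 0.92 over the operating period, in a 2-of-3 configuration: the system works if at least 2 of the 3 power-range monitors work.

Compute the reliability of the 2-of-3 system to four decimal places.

0.9818

R = Σ_{i=2}^{3} C(3,i) p^i (1−p)^{3−i} with p = 0.92
C(3,2)·0.92^2·0.08^1 = 0.203136
C(3,3)·0.92^3·0.08^0 = 0.778688
Sum = 0.9818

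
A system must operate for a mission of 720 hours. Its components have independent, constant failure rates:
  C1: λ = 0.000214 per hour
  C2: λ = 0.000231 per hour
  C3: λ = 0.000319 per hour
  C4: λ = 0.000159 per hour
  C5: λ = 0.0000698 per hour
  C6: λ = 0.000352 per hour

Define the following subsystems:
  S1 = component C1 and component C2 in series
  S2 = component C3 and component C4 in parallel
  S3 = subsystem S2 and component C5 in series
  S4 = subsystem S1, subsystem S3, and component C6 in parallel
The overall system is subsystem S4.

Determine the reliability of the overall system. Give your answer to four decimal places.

0.9957

R(C1) = exp(−0.000214 × 720) = 0.857203
R(C2) = exp(−0.000231 × 720) = 0.846775
R(C3) = exp(−0.000319 × 720) = 0.794788
R(C4) = exp(−0.000159 × 720) = 0.891830
R(C5) = exp(−0.0000698 × 720) = 0.950986
R(C6) = exp(−0.000352 × 720) = 0.776126
Series (C1 and C2): 0.857203 × 0.846775 = 0.725858
Parallel (C3 and C4): 1 − (1 − 0.794788)(1 − 0.891830) = 0.977802
Series ([0.977802] and C5): 0.977802 × 0.950986 = 0.929876
Parallel ([0.725858], [0.929876], and C6): 1 − (1 − 0.725858)(1 − 0.929876)(1 − 0.776126) = 0.9957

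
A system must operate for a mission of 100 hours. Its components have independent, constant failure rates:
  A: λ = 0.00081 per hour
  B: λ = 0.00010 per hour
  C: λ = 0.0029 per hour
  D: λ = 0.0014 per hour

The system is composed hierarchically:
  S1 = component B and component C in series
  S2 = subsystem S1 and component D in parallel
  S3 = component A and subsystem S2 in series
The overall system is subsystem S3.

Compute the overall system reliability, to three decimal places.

R(A) = exp(−0.00081 × 100) = 0.92219
R(B) = exp(−0.00010 × 100) = 0.99005
R(C) = exp(−0.0029 × 100) = 0.74826
R(D) = exp(−0.0014 × 100) = 0.86936
Series (B and C): 0.99005 × 0.74826 = 0.74081
Parallel ([0.74081] and D): 1 − (1 − 0.74081)(1 − 0.86936) = 0.96614
Series (A and [0.96614]): 0.92219 × 0.96614 = 0.891

0.891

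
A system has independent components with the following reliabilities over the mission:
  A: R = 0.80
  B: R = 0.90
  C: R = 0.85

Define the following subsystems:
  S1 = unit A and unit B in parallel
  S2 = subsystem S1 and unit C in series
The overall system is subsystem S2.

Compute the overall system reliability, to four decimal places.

Parallel (A and B): 1 − (1 − 0.800000)(1 − 0.900000) = 0.980000
Series ([0.980000] and C): 0.980000 × 0.850000 = 0.8330

0.8330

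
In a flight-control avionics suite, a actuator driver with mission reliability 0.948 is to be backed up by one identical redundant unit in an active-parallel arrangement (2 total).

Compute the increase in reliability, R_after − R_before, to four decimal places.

0.0493

R_before = 0.948
R_after = 1 − (1 − 0.948)^2 = 0.9973
ΔR = 0.9973 − 0.948 = 0.0493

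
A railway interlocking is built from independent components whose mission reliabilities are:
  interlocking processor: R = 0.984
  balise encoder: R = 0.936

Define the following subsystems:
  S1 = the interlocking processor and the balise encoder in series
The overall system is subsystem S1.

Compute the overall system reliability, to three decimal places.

0.921

Series (interlocking processor and balise encoder): 0.98400 × 0.93600 = 0.921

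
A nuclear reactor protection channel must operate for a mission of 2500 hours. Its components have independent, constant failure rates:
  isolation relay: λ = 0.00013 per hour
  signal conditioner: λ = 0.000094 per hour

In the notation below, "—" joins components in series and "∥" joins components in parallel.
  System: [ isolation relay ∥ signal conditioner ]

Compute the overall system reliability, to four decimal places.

R(isolation relay) = exp(−0.00013 × 2500) = 0.722527
R(signal conditioner) = exp(−0.000094 × 2500) = 0.790571
Parallel (isolation relay and signal conditioner): 1 − (1 − 0.722527)(1 − 0.790571) = 0.9419

0.9419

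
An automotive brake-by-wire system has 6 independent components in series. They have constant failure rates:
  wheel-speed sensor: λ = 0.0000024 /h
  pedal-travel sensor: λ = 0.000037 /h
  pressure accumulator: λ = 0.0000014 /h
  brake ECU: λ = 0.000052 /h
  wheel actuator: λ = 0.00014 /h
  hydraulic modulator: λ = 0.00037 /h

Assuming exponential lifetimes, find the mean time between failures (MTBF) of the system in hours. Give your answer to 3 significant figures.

Series of exponential components: λ_sys = Σ λ_i
λ_sys = 0.0000024 + 0.000037 + 0.0000014 + 0.000052 + 0.00014 + 0.00037 = 6.0280e-04 /h
MTBF = 1 / λ_sys = 1660 h

1660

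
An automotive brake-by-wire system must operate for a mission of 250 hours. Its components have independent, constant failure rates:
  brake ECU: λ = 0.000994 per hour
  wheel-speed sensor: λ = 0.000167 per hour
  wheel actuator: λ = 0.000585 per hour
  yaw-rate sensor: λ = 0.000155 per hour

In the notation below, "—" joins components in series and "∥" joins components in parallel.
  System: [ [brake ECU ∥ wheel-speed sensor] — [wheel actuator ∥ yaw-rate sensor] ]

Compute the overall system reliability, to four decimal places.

R(brake ECU) = exp(−0.000994 × 250) = 0.779970
R(wheel-speed sensor) = exp(−0.000167 × 250) = 0.959110
R(wheel actuator) = exp(−0.000585 × 250) = 0.863942
R(yaw-rate sensor) = exp(−0.000155 × 250) = 0.961991
Parallel (brake ECU and wheel-speed sensor): 1 − (1 − 0.779970)(1 − 0.959110) = 0.991003
Parallel (wheel actuator and yaw-rate sensor): 1 − (1 − 0.863942)(1 − 0.961991) = 0.994829
Series ([0.991003] and [0.994829]): 0.991003 × 0.994829 = 0.9859

0.9859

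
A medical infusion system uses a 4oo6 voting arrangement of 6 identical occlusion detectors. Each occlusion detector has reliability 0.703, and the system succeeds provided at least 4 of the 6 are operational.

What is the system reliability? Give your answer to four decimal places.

0.7498

R = Σ_{i=4}^{6} C(6,i) p^i (1−p)^{6−i} with p = 0.703
C(6,4)·0.703^4·0.297^2 = 0.323166
C(6,5)·0.703^5·0.297^1 = 0.305974
C(6,6)·0.703^6·0.297^0 = 0.120707
Sum = 0.7498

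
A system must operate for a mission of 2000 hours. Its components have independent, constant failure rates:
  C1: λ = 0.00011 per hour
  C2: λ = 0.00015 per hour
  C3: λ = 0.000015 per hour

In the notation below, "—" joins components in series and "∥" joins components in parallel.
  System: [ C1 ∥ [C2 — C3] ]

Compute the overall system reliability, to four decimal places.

R(C1) = exp(−0.00011 × 2000) = 0.802519
R(C2) = exp(−0.00015 × 2000) = 0.740818
R(C3) = exp(−0.000015 × 2000) = 0.970446
Series (C2 and C3): 0.740818 × 0.970446 = 0.718924
Parallel (C1 and [0.718924]): 1 − (1 − 0.802519)(1 − 0.718924) = 0.9445

0.9445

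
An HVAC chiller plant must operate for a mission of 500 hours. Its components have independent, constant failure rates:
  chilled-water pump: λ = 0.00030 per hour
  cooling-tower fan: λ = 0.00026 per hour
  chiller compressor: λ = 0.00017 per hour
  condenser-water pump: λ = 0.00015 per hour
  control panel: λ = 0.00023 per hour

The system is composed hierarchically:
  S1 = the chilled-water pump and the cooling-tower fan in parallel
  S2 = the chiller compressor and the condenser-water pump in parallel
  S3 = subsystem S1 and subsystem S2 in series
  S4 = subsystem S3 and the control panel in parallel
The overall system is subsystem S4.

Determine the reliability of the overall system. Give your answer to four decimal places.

R(chilled-water pump) = exp(−0.00030 × 500) = 0.860708
R(cooling-tower fan) = exp(−0.00026 × 500) = 0.878095
R(chiller compressor) = exp(−0.00017 × 500) = 0.918512
R(condenser-water pump) = exp(−0.00015 × 500) = 0.927743
R(control panel) = exp(−0.00023 × 500) = 0.891366
Parallel (chilled-water pump and cooling-tower fan): 1 − (1 − 0.860708)(1 − 0.878095) = 0.983020
Parallel (chiller compressor and condenser-water pump): 1 − (1 − 0.918512)(1 − 0.927743) = 0.994112
Series ([0.983020] and [0.994112]): 0.983020 × 0.994112 = 0.977232
Parallel ([0.977232] and control panel): 1 − (1 − 0.977232)(1 − 0.891366) = 0.9975

0.9975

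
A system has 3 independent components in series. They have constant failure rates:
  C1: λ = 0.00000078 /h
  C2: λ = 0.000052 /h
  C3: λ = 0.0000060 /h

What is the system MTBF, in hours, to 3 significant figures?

17000

Series of exponential components: λ_sys = Σ λ_i
λ_sys = 0.00000078 + 0.000052 + 0.0000060 = 5.8780e-05 /h
MTBF = 1 / λ_sys = 17000 h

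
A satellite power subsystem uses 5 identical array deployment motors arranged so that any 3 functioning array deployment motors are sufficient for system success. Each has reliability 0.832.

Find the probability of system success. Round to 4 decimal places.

0.9637

R = Σ_{i=3}^{5} C(5,i) p^i (1−p)^{5−i} with p = 0.832
C(5,3)·0.832^3·0.168^2 = 0.162551
C(5,4)·0.832^4·0.168^1 = 0.402506
C(5,5)·0.832^5·0.168^0 = 0.398673
Sum = 0.9637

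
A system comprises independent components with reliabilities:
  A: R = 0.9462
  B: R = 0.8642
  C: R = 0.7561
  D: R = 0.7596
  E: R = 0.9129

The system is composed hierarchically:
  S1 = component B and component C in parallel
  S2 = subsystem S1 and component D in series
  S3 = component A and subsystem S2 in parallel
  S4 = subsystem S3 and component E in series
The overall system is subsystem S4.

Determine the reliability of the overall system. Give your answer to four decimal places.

0.8999

Parallel (B and C): 1 − (1 − 0.864200)(1 − 0.756100) = 0.966878
Series ([0.966878] and D): 0.966878 × 0.759600 = 0.734441
Parallel (A and [0.734441]): 1 − (1 − 0.946200)(1 − 0.734441) = 0.985713
Series ([0.985713] and E): 0.985713 × 0.912900 = 0.8999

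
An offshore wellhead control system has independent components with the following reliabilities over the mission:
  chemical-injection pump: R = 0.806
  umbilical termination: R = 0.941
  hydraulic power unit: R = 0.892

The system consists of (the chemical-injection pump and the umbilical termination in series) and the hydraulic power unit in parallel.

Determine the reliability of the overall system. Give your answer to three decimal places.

Series (chemical-injection pump and umbilical termination): 0.80600 × 0.94100 = 0.75845
Parallel ([0.75845] and hydraulic power unit): 1 − (1 − 0.75845)(1 − 0.89200) = 0.974

0.974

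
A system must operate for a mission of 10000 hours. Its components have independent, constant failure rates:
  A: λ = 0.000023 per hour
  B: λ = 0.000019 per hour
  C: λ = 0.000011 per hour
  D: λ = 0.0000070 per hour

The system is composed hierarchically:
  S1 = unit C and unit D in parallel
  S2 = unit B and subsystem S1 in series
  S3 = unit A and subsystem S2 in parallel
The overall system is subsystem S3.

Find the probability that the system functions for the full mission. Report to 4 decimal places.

0.9632

R(A) = exp(−0.000023 × 10000) = 0.794534
R(B) = exp(−0.000019 × 10000) = 0.826959
R(C) = exp(−0.000011 × 10000) = 0.895834
R(D) = exp(−0.0000070 × 10000) = 0.932394
Parallel (C and D): 1 − (1 − 0.895834)(1 − 0.932394) = 0.992958
Series (B and [0.992958]): 0.826959 × 0.992958 = 0.821136
Parallel (A and [0.821136]): 1 − (1 − 0.794534)(1 − 0.821136) = 0.9632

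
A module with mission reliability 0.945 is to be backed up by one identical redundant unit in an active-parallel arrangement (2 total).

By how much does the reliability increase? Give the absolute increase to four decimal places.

R_before = 0.945
R_after = 1 − (1 − 0.945)^2 = 0.9970
ΔR = 0.9970 − 0.945 = 0.0520

0.0520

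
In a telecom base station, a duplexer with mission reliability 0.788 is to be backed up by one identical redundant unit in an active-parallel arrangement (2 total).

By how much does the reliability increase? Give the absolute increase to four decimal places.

0.1671

R_before = 0.788
R_after = 1 − (1 − 0.788)^2 = 0.9551
ΔR = 0.9551 − 0.788 = 0.1671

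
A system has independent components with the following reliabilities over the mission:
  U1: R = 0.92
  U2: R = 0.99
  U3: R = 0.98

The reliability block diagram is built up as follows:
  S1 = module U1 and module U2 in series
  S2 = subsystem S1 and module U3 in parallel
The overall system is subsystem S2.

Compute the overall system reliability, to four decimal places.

Series (U1 and U2): 0.920000 × 0.990000 = 0.910800
Parallel ([0.910800] and U3): 1 − (1 − 0.910800)(1 − 0.980000) = 0.9982

0.9982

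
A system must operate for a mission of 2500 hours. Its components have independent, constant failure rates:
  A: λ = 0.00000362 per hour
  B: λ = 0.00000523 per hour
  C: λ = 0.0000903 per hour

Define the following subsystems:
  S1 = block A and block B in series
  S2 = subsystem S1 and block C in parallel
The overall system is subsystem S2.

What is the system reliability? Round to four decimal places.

0.9956

R(A) = exp(−0.00000362 × 2500) = 0.990991
R(B) = exp(−0.00000523 × 2500) = 0.987010
R(C) = exp(−0.0000903 × 2500) = 0.797918
Series (A and B): 0.990991 × 0.987010 = 0.978118
Parallel ([0.978118] and C): 1 − (1 − 0.978118)(1 − 0.797918) = 0.9956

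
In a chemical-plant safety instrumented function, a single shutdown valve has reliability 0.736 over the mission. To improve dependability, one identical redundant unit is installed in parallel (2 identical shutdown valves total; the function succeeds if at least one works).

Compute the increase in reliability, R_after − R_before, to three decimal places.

0.194

R_before = 0.736
R_after = 1 − (1 − 0.736)^2 = 0.930
ΔR = 0.930 − 0.736 = 0.194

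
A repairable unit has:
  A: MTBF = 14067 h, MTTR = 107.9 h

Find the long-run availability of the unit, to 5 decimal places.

0.99239

A(A) = MTBF/(MTBF+MTTR) = 14067/(14067+107.9) = 0.99239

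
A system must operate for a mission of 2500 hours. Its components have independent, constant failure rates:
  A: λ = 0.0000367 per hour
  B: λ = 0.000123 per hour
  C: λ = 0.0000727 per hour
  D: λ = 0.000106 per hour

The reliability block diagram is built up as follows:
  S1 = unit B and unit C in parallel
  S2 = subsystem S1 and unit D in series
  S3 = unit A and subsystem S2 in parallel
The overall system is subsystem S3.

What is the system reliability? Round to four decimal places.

R(A) = exp(−0.0000367 × 2500) = 0.912333
R(B) = exp(−0.000123 × 2500) = 0.735283
R(C) = exp(−0.0000727 × 2500) = 0.833810
R(D) = exp(−0.000106 × 2500) = 0.767206
Parallel (B and C): 1 − (1 − 0.735283)(1 − 0.833810) = 0.956007
Series ([0.956007] and D): 0.956007 × 0.767206 = 0.733454
Parallel (A and [0.733454]): 1 − (1 − 0.912333)(1 − 0.733454) = 0.9766

0.9766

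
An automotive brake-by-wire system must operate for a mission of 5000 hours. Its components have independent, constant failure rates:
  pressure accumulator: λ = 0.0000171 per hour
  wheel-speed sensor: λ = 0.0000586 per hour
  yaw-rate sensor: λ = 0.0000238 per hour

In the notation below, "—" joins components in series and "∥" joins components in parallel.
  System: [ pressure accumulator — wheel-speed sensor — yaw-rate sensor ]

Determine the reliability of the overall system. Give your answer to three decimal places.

R(pressure accumulator) = exp(−0.0000171 × 5000) = 0.91805
R(wheel-speed sensor) = exp(−0.0000586 × 5000) = 0.74602
R(yaw-rate sensor) = exp(−0.0000238 × 5000) = 0.88781
Series (pressure accumulator, wheel-speed sensor, and yaw-rate sensor): 0.91805 × 0.74602 × 0.88781 = 0.608

0.608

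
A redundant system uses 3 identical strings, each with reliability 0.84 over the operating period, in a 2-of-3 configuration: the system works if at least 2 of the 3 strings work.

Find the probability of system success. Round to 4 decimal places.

0.9314

R = Σ_{i=2}^{3} C(3,i) p^i (1−p)^{3−i} with p = 0.84
C(3,2)·0.84^2·0.16^1 = 0.338688
C(3,3)·0.84^3·0.16^0 = 0.592704
Sum = 0.9314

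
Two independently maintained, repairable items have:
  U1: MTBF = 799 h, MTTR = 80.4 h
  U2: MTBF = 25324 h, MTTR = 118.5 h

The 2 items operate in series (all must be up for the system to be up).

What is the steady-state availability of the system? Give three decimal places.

A(U1) = MTBF/(MTBF+MTTR) = 799/(799+80.4) = 0.908574
A(U2) = MTBF/(MTBF+MTTR) = 25324/(25324+118.5) = 0.995342
Series availability: 0.908574 × 0.995342 = 0.904

0.904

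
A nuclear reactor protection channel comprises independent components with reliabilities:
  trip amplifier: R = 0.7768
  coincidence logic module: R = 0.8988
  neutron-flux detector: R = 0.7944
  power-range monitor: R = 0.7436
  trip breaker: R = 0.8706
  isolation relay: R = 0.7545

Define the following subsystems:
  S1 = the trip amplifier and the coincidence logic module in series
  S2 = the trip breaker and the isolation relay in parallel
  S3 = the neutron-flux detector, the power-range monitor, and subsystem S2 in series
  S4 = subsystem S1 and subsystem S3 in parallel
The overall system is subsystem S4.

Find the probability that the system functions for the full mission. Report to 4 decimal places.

0.8708

Series (trip amplifier and coincidence logic module): 0.776800 × 0.898800 = 0.698188
Parallel (trip breaker and isolation relay): 1 − (1 − 0.870600)(1 − 0.754500) = 0.968232
Series (neutron-flux detector, power-range monitor, and [0.968232]): 0.794400 × 0.743600 × 0.968232 = 0.571950
Parallel ([0.698188] and [0.571950]): 1 − (1 − 0.698188)(1 − 0.571950) = 0.8708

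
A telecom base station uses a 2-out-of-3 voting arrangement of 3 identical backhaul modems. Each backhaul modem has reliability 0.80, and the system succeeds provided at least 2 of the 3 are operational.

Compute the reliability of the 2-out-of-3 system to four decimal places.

R = Σ_{i=2}^{3} C(3,i) p^i (1−p)^{3−i} with p = 0.80
C(3,2)·0.80^2·0.20^1 = 0.384000
C(3,3)·0.80^3·0.20^0 = 0.512000
Sum = 0.8960

0.8960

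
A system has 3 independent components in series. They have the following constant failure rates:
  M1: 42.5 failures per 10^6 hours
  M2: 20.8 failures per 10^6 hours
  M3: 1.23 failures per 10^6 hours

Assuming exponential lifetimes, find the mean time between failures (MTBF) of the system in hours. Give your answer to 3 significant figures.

Series of exponential components: λ_sys = Σ λ_i
λ_sys = 0.0000425 + 0.0000208 + 0.00000123 = 6.4530e-05 /h
MTBF = 1 / λ_sys = 15500 h

15500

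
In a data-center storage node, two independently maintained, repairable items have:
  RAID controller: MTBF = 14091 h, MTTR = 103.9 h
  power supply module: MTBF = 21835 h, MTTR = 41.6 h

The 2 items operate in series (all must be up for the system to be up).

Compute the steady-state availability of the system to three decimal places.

0.991

A(RAID controller) = MTBF/(MTBF+MTTR) = 14091/(14091+103.9) = 0.992680
A(power supply module) = MTBF/(MTBF+MTTR) = 21835/(21835+41.6) = 0.998098
Series availability: 0.992680 × 0.998098 = 0.991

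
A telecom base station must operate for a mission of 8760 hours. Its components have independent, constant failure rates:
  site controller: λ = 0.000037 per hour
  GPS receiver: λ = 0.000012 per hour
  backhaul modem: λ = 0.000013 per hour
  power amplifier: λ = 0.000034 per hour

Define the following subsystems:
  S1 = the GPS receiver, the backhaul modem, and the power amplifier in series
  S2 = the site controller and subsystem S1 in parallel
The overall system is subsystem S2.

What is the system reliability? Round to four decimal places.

R(site controller) = exp(−0.000037 × 8760) = 0.723163
R(GPS receiver) = exp(−0.000012 × 8760) = 0.900216
R(backhaul modem) = exp(−0.000013 × 8760) = 0.892365
R(power amplifier) = exp(−0.000034 × 8760) = 0.742420
Series (GPS receiver, backhaul modem, and power amplifier): 0.900216 × 0.892365 × 0.742420 = 0.596402
Parallel (site controller and [0.596402]): 1 − (1 − 0.723163)(1 − 0.596402) = 0.8883

0.8883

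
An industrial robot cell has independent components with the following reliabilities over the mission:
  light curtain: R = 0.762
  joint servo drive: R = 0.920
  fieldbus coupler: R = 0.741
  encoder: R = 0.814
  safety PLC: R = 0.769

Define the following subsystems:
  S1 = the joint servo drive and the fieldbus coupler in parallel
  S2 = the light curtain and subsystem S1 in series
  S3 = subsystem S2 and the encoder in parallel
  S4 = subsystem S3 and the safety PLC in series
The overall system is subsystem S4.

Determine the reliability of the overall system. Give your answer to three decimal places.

Parallel (joint servo drive and fieldbus coupler): 1 − (1 − 0.92000)(1 − 0.74100) = 0.97928
Series (light curtain and [0.97928]): 0.76200 × 0.97928 = 0.74621
Parallel ([0.74621] and encoder): 1 − (1 − 0.74621)(1 − 0.81400) = 0.95280
Series ([0.95280] and safety PLC): 0.95280 × 0.76900 = 0.733

0.733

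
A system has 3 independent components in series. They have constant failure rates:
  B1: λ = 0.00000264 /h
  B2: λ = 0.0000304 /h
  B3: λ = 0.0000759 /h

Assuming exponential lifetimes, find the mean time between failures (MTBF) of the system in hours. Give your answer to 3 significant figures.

9180

Series of exponential components: λ_sys = Σ λ_i
λ_sys = 0.00000264 + 0.0000304 + 0.0000759 = 1.0894e-04 /h
MTBF = 1 / λ_sys = 9180 h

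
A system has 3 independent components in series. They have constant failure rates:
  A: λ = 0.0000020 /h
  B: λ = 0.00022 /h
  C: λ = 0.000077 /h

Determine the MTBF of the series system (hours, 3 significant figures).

Series of exponential components: λ_sys = Σ λ_i
λ_sys = 0.0000020 + 0.00022 + 0.000077 = 2.9900e-04 /h
MTBF = 1 / λ_sys = 3340 h

3340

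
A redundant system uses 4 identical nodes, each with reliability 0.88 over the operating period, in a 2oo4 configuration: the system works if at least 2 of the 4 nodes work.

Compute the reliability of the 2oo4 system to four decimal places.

R = Σ_{i=2}^{4} C(4,i) p^i (1−p)^{4−i} with p = 0.88
C(4,2)·0.88^2·0.12^2 = 0.066908
C(4,3)·0.88^3·0.12^1 = 0.327107
C(4,4)·0.88^4·0.12^0 = 0.599695
Sum = 0.9937

0.9937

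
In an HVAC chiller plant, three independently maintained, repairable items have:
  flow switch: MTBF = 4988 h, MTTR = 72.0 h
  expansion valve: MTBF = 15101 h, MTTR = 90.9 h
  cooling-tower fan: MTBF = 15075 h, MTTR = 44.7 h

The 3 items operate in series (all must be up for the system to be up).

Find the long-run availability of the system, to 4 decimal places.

0.9770

A(flow switch) = MTBF/(MTBF+MTTR) = 4988/(4988+72.0) = 0.985771
A(expansion valve) = MTBF/(MTBF+MTTR) = 15101/(15101+90.9) = 0.994017
A(cooling-tower fan) = MTBF/(MTBF+MTTR) = 15075/(15075+44.7) = 0.997044
Series availability: 0.985771 × 0.994017 × 0.997044 = 0.9770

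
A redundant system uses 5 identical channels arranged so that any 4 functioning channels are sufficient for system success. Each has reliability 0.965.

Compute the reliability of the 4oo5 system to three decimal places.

R = Σ_{i=4}^{5} C(5,i) p^i (1−p)^{5−i} with p = 0.965
C(5,4)·0.965^4·0.035^1 = 0.15176
C(5,5)·0.965^5·0.035^0 = 0.83683
Sum = 0.989

0.989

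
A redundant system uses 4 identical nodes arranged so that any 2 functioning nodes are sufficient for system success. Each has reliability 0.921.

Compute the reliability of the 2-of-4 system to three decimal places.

R = Σ_{i=2}^{4} C(4,i) p^i (1−p)^{4−i} with p = 0.921
C(4,2)·0.921^2·0.079^2 = 0.03176
C(4,3)·0.921^3·0.079^1 = 0.24687
C(4,4)·0.921^4·0.079^0 = 0.71951
Sum = 0.998

0.998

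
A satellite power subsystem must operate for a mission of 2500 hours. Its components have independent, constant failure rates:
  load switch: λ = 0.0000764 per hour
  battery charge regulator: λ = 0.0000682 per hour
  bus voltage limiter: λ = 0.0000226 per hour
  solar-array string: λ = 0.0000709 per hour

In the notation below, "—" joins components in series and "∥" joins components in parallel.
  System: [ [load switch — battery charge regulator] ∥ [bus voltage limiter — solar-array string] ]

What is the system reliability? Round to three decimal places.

0.937

R(load switch) = exp(−0.0000764 × 2500) = 0.82613
R(battery charge regulator) = exp(−0.0000682 × 2500) = 0.84324
R(bus voltage limiter) = exp(−0.0000226 × 2500) = 0.94507
R(solar-array string) = exp(−0.0000709 × 2500) = 0.83757
Series (load switch and battery charge regulator): 0.82613 × 0.84324 = 0.69663
Series (bus voltage limiter and solar-array string): 0.94507 × 0.83757 = 0.79156
Parallel ([0.69663] and [0.79156]): 1 − (1 − 0.69663)(1 − 0.79156) = 0.937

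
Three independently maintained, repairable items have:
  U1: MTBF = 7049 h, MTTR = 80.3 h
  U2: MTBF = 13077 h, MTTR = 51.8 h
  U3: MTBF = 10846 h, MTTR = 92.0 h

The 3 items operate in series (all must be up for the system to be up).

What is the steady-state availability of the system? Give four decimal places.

A(U1) = MTBF/(MTBF+MTTR) = 7049/(7049+80.3) = 0.988737
A(U2) = MTBF/(MTBF+MTTR) = 13077/(13077+51.8) = 0.996054
A(U3) = MTBF/(MTBF+MTTR) = 10846/(10846+92.0) = 0.991589
Series availability: 0.988737 × 0.996054 × 0.991589 = 0.9766

0.9766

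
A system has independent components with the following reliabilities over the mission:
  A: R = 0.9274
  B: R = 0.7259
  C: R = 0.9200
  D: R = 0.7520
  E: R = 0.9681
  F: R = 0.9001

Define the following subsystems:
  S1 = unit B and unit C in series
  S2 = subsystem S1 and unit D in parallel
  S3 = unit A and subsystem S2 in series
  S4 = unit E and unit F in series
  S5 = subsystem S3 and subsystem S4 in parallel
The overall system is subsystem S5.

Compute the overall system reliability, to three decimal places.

Series (B and C): 0.72590 × 0.92000 = 0.66783
Parallel ([0.66783] and D): 1 − (1 − 0.66783)(1 − 0.75200) = 0.91762
Series (A and [0.91762]): 0.92740 × 0.91762 = 0.85100
Series (E and F): 0.96810 × 0.90010 = 0.87139
Parallel ([0.85100] and [0.87139]): 1 − (1 − 0.85100)(1 − 0.87139) = 0.981

0.981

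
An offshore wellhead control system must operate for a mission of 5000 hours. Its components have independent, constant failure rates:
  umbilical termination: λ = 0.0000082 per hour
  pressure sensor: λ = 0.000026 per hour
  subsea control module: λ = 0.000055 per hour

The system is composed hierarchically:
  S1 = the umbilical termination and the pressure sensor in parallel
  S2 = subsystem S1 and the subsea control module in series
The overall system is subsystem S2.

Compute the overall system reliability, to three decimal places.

0.756

R(umbilical termination) = exp(−0.0000082 × 5000) = 0.95983
R(pressure sensor) = exp(−0.000026 × 5000) = 0.87810
R(subsea control module) = exp(−0.000055 × 5000) = 0.75957
Parallel (umbilical termination and pressure sensor): 1 − (1 − 0.95983)(1 − 0.87810) = 0.99510
Series ([0.99510] and subsea control module): 0.99510 × 0.75957 = 0.756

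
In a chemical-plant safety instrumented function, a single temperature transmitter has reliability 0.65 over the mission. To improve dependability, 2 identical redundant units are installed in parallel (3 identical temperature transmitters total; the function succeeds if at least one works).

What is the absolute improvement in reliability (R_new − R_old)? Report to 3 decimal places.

0.307

R_before = 0.65
R_after = 1 − (1 − 0.65)^3 = 0.957
ΔR = 0.957 − 0.65 = 0.307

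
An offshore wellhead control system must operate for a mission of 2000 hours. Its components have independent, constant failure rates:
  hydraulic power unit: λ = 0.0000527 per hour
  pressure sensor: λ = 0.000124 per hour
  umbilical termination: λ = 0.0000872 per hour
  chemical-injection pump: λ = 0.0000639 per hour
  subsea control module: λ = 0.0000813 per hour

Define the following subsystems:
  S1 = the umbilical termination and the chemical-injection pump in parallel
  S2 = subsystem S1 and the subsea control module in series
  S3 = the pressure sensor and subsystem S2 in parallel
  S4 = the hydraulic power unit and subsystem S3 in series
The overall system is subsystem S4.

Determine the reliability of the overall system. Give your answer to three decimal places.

0.867

R(hydraulic power unit) = exp(−0.0000527 × 2000) = 0.89996
R(pressure sensor) = exp(−0.000124 × 2000) = 0.78036
R(umbilical termination) = exp(−0.0000872 × 2000) = 0.83996
R(chemical-injection pump) = exp(−0.0000639 × 2000) = 0.88003
R(subsea control module) = exp(−0.0000813 × 2000) = 0.84993
Parallel (umbilical termination and chemical-injection pump): 1 − (1 − 0.83996)(1 − 0.88003) = 0.98080
Series ([0.98080] and subsea control module): 0.98080 × 0.84993 = 0.83361
Parallel (pressure sensor and [0.83361]): 1 − (1 − 0.78036)(1 − 0.83361) = 0.96345
Series (hydraulic power unit and [0.96345]): 0.89996 × 0.96345 = 0.867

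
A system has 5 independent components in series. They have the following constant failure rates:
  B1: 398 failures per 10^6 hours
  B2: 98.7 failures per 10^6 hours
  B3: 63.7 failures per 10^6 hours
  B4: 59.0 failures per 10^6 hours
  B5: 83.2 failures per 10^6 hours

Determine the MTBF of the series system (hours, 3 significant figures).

1420

Series of exponential components: λ_sys = Σ λ_i
λ_sys = 0.000398 + 0.0000987 + 0.0000637 + 0.0000590 + 0.0000832 = 7.0260e-04 /h
MTBF = 1 / λ_sys = 1420 h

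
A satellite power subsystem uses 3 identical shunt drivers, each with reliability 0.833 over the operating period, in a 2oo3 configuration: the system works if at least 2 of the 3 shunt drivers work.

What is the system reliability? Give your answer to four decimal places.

R = Σ_{i=2}^{3} C(3,i) p^i (1−p)^{3−i} with p = 0.833
C(3,2)·0.833^2·0.167^1 = 0.347638
C(3,3)·0.833^3·0.167^0 = 0.578010
Sum = 0.9256

0.9256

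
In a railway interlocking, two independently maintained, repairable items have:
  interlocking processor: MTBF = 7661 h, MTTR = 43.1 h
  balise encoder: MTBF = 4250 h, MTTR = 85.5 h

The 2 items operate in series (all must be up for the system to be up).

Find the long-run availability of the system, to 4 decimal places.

0.9748

A(interlocking processor) = MTBF/(MTBF+MTTR) = 7661/(7661+43.1) = 0.994406
A(balise encoder) = MTBF/(MTBF+MTTR) = 4250/(4250+85.5) = 0.980279
Series availability: 0.994406 × 0.980279 = 0.9748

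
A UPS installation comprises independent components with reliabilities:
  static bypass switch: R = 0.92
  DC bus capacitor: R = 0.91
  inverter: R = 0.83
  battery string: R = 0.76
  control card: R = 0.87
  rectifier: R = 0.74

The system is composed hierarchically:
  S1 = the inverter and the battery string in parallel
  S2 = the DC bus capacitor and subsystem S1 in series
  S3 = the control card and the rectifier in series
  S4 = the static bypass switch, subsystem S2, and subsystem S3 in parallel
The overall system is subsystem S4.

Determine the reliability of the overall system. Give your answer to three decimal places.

0.996

Parallel (inverter and battery string): 1 − (1 − 0.83000)(1 − 0.76000) = 0.95920
Series (DC bus capacitor and [0.95920]): 0.91000 × 0.95920 = 0.87287
Series (control card and rectifier): 0.87000 × 0.74000 = 0.64380
Parallel (static bypass switch, [0.87287], and [0.64380]): 1 − (1 − 0.92000)(1 − 0.87287)(1 − 0.64380) = 0.996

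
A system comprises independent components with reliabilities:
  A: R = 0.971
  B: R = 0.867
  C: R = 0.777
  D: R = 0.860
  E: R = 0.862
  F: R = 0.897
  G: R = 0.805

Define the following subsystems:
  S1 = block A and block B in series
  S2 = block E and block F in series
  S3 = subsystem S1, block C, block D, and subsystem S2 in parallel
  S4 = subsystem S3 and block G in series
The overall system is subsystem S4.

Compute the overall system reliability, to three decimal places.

0.804

Series (A and B): 0.97100 × 0.86700 = 0.84186
Series (E and F): 0.86200 × 0.89700 = 0.77321
Parallel ([0.84186], C, D, and [0.77321]): 1 − (1 − 0.84186)(1 − 0.77700)(1 − 0.86000)(1 − 0.77321) = 0.99888
Series ([0.99888] and G): 0.99888 × 0.80500 = 0.804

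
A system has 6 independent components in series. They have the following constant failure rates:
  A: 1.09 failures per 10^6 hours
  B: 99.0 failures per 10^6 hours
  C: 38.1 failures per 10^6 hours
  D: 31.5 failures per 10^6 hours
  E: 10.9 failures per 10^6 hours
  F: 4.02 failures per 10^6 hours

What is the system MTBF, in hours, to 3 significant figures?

Series of exponential components: λ_sys = Σ λ_i
λ_sys = 0.00000109 + 0.0000990 + 0.0000381 + 0.0000315 + 0.0000109 + 0.00000402 = 1.8461e-04 /h
MTBF = 1 / λ_sys = 5420 h

5420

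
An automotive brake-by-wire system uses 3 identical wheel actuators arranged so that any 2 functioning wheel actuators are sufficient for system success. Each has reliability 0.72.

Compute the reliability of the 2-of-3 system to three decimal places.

0.809

R = Σ_{i=2}^{3} C(3,i) p^i (1−p)^{3−i} with p = 0.72
C(3,2)·0.72^2·0.28^1 = 0.43546
C(3,3)·0.72^3·0.28^0 = 0.37325
Sum = 0.809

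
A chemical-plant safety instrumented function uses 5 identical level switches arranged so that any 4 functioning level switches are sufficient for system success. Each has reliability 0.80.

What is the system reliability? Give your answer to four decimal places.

0.7373

R = Σ_{i=4}^{5} C(5,i) p^i (1−p)^{5−i} with p = 0.80
C(5,4)·0.80^4·0.20^1 = 0.409600
C(5,5)·0.80^5·0.20^0 = 0.327680
Sum = 0.7373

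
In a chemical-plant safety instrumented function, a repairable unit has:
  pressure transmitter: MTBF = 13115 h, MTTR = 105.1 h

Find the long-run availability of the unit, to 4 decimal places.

0.9920

A(pressure transmitter) = MTBF/(MTBF+MTTR) = 13115/(13115+105.1) = 0.9920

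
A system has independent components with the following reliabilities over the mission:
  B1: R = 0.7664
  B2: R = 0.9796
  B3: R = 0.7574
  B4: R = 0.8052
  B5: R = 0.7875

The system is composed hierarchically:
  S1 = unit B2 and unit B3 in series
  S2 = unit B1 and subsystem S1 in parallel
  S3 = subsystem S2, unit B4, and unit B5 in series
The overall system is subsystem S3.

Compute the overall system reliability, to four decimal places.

Series (B2 and B3): 0.979600 × 0.757400 = 0.741949
Parallel (B1 and [0.741949]): 1 − (1 − 0.766400)(1 − 0.741949) = 0.939719
Series ([0.939719], B4, and B5): 0.939719 × 0.805200 × 0.787500 = 0.5959

0.5959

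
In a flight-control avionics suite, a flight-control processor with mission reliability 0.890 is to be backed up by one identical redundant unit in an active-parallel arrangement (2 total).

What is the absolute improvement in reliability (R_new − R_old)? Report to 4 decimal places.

0.0979

R_before = 0.890
R_after = 1 − (1 − 0.890)^2 = 0.9879
ΔR = 0.9879 − 0.890 = 0.0979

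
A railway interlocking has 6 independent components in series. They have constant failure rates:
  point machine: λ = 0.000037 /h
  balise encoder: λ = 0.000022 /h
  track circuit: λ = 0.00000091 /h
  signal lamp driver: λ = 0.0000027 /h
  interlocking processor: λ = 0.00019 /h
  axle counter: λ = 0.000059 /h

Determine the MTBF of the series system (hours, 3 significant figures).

3210

Series of exponential components: λ_sys = Σ λ_i
λ_sys = 0.000037 + 0.000022 + 0.00000091 + 0.0000027 + 0.00019 + 0.000059 = 3.1161e-04 /h
MTBF = 1 / λ_sys = 3210 h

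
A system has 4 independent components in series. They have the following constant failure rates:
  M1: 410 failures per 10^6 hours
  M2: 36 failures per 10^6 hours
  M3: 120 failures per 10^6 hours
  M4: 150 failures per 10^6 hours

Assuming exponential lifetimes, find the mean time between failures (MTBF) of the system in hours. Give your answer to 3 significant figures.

Series of exponential components: λ_sys = Σ λ_i
λ_sys = 0.00041 + 0.000036 + 0.00012 + 0.00015 = 7.1600e-04 /h
MTBF = 1 / λ_sys = 1400 h

1400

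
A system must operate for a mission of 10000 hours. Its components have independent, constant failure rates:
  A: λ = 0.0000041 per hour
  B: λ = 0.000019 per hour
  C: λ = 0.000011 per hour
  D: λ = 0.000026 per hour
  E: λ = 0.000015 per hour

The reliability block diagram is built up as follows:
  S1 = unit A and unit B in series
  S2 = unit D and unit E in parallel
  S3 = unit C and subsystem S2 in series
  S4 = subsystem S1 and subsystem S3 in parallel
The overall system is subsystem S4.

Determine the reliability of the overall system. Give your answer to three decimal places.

0.973

R(A) = exp(−0.0000041 × 10000) = 0.95983
R(B) = exp(−0.000019 × 10000) = 0.82696
R(C) = exp(−0.000011 × 10000) = 0.89583
R(D) = exp(−0.000026 × 10000) = 0.77105
R(E) = exp(−0.000015 × 10000) = 0.86071
Series (A and B): 0.95983 × 0.82696 = 0.79374
Parallel (D and E): 1 − (1 − 0.77105)(1 − 0.86071) = 0.96811
Series (C and [0.96811]): 0.89583 × 0.96811 = 0.86726
Parallel ([0.79374] and [0.86726]): 1 − (1 − 0.79374)(1 − 0.86726) = 0.973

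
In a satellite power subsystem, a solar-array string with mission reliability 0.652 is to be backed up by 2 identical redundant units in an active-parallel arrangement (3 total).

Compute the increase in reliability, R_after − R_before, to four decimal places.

R_before = 0.652
R_after = 1 − (1 − 0.652)^3 = 0.9579
ΔR = 0.9579 − 0.652 = 0.3059

0.3059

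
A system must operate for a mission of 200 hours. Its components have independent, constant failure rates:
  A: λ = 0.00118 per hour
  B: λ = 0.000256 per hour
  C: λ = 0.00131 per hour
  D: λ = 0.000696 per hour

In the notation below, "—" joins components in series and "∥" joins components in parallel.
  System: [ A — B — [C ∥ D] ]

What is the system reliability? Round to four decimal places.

R(A) = exp(−0.00118 × 200) = 0.789781
R(B) = exp(−0.000256 × 200) = 0.950089
R(C) = exp(−0.00131 × 200) = 0.769511
R(D) = exp(−0.000696 × 200) = 0.870054
Parallel (C and D): 1 − (1 − 0.769511)(1 − 0.870054) = 0.970049
Series (A, B, and [0.970049]): 0.789781 × 0.950089 × 0.970049 = 0.7279

0.7279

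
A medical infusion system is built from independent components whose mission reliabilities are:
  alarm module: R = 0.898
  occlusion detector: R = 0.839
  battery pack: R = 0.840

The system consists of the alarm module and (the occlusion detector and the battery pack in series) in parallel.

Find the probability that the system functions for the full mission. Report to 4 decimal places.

Series (occlusion detector and battery pack): 0.839000 × 0.840000 = 0.704760
Parallel (alarm module and [0.704760]): 1 − (1 − 0.898000)(1 − 0.704760) = 0.9699

0.9699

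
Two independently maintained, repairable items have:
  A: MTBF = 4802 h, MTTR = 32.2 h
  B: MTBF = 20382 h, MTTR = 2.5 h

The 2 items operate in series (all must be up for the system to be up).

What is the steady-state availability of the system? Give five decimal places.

0.99322

A(A) = MTBF/(MTBF+MTTR) = 4802/(4802+32.2) = 0.993339
A(B) = MTBF/(MTBF+MTTR) = 20382/(20382+2.5) = 0.999877
Series availability: 0.993339 × 0.999877 = 0.99322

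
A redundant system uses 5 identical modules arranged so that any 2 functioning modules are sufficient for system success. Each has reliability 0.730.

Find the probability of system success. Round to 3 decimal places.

0.979

R = Σ_{i=2}^{5} C(5,i) p^i (1−p)^{5−i} with p = 0.730
C(5,2)·0.730^2·0.270^3 = 0.10489
C(5,3)·0.730^3·0.270^2 = 0.28359
C(5,4)·0.730^4·0.270^1 = 0.38338
C(5,5)·0.730^5·0.270^0 = 0.20731
Sum = 0.979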